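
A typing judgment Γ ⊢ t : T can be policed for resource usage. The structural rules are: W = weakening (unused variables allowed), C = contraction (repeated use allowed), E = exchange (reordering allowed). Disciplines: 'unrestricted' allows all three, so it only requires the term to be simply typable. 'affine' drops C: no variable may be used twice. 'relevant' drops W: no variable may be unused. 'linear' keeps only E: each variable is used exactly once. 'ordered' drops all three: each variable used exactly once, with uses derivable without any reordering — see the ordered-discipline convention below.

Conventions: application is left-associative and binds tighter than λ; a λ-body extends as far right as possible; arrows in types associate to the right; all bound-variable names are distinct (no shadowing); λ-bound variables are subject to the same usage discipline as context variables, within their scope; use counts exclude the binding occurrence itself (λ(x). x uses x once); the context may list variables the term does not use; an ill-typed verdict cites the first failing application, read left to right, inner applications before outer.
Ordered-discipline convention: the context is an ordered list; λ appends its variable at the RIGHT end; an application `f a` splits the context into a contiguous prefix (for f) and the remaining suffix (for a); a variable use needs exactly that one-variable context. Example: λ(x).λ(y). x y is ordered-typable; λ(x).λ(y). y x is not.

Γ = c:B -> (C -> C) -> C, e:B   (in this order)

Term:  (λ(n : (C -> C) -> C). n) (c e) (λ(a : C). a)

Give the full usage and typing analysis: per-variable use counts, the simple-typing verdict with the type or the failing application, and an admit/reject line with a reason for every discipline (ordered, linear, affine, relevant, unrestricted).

variable uses: c: 1, e: 1, n (λ-bound): 1, a (λ-bound): 1
use order (left to right): n, c, e, a
typing: ✓ — C
ordered ✓ (c, e, n, a once each; derivable with no W/C/E)
linear ✓ (single use per variable (c, e, n, a))
affine ✓ (none of c, e, n, a used more than once)
relevant ✓ (at least one use each (c, e, n, a))
unrestricted ✓ (type-checks (C) and nothing is barred)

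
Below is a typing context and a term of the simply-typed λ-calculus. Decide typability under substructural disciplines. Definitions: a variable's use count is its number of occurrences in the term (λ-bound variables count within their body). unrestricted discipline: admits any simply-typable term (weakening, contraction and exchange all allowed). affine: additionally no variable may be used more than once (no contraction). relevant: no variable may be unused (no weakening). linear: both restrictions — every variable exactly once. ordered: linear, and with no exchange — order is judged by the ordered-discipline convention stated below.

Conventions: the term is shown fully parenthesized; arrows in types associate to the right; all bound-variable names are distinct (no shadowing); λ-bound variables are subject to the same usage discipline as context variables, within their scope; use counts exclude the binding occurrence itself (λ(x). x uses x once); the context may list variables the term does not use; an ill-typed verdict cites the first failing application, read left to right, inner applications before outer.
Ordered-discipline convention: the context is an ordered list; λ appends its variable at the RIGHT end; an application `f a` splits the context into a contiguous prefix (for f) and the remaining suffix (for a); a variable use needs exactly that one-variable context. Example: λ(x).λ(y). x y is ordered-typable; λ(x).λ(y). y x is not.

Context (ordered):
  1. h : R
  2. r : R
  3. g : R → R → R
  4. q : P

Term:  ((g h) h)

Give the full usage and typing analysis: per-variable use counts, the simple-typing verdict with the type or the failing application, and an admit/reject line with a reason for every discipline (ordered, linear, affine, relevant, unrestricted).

variable uses: h=2; r=0; g=1; q=0
use order (left to right): g, h, h
typing: well-typed at R
ordered ✗ (h ×2 used more than once (contraction); unused: r, q — weakening required)
linear ✗ (h ×2 used more than once (contraction); unused: r, q — weakening required)
affine ✗ (h ×2 used more than once (contraction))
relevant ✗ (unused: r, q — weakening required)
unrestricted ✓ (typability at R is all that's needed)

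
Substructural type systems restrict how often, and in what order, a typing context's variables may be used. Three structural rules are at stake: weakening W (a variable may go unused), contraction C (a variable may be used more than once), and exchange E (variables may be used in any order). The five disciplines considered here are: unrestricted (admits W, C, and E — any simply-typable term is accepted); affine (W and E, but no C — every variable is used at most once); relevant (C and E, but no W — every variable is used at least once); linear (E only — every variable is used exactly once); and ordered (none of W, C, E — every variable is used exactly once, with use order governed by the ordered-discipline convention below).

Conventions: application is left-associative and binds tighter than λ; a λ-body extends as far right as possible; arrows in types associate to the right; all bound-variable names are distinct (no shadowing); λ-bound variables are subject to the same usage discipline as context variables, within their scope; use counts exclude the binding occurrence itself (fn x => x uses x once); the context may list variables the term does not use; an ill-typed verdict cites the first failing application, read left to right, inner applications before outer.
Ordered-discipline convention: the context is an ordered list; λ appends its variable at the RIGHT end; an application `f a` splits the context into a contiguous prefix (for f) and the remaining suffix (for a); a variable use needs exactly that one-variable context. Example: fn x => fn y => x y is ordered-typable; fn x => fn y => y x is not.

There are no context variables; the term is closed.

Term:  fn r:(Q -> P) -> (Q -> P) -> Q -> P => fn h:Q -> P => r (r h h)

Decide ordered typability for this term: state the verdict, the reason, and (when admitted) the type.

no — needs contraction — r ×2, h ×2
variable uses: r (λ-bound): 2; h (λ-bound): 2
left-to-right use order: r, r, h, h
typing: well-typed at ((Q -> P) -> (Q -> P) -> Q -> P) -> (Q -> P) -> (Q -> P) -> Q -> P
across the five disciplines: ordered ✗; linear ✗; affine ✗; relevant ✓; unrestricted ✓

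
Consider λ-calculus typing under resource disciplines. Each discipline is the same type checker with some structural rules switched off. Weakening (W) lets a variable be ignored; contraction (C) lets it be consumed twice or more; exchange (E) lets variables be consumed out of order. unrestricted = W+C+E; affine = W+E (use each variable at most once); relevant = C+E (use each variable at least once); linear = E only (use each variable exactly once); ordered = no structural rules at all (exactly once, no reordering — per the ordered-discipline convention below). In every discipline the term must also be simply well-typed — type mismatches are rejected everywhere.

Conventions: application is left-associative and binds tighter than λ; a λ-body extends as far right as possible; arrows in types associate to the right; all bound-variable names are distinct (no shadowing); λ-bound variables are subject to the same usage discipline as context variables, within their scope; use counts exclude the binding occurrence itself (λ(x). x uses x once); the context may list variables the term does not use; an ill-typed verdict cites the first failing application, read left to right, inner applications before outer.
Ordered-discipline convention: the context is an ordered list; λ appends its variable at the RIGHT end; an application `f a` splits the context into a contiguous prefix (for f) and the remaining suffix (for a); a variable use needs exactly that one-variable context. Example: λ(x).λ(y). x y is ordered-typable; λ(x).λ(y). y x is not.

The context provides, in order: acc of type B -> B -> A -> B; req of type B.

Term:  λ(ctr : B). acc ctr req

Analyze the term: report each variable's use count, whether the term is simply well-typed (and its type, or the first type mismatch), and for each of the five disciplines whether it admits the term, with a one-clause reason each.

counts: acc: 1; req: 1; ctr [bound]: 1
use order (left to right): acc, ctr, req
typing: well-typed — term : B -> A -> B
ordered: ✗, no contiguous prefix/suffix split fits acc, ctr, req
linear: ✓, exactly-once usage across acc, req, ctr
affine: ✓, no duplicate uses among acc, req, ctr
relevant: ✓, none of acc, req, ctr goes unused
unrestricted: ✓, type-checks (B -> A -> B) and nothing is barred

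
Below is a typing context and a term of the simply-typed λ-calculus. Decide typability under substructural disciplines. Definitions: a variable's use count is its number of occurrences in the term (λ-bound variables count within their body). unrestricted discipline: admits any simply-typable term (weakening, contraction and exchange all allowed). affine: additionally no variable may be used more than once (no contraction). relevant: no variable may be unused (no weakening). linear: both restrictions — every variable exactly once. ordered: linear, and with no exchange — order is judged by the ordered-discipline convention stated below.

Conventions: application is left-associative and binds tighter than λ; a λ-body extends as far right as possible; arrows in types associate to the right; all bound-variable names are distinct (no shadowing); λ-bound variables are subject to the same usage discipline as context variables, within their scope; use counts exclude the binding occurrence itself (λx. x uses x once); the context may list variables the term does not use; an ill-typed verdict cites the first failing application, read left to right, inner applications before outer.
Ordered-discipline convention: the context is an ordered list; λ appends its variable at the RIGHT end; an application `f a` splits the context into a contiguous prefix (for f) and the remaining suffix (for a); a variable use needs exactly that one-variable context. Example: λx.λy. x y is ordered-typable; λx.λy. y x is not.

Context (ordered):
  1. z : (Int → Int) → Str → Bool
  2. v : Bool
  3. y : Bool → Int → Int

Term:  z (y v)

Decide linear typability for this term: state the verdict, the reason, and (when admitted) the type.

yes — z, v, y: one use apiece; term : Str → Bool
variable uses: z=1, v=1, y=1
order of uses: z, y, v
typing: the term checks, with type Str → Bool
across the five disciplines: ordered ✗ | linear ✓ | affine ✓ | relevant ✓ | unrestricted ✓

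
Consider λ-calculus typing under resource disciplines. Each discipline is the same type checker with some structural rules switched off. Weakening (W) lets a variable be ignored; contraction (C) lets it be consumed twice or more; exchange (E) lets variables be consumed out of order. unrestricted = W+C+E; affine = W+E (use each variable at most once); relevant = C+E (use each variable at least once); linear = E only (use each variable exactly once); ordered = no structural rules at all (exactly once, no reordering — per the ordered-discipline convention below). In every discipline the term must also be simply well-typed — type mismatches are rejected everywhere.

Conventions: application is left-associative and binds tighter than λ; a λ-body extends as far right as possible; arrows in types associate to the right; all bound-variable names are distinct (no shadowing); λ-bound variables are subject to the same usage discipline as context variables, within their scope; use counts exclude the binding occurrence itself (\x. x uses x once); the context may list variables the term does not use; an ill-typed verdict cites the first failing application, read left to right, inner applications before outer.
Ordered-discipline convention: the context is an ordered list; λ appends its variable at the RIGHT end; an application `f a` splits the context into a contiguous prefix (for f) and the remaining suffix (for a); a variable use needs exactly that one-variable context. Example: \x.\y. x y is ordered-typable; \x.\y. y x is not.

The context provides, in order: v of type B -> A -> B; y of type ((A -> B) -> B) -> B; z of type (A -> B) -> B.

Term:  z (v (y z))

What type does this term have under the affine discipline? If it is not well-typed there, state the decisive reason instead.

not well-typed under affine — needs contraction — z ×2
use counts: v: 1; y: 1; z: 2
left-to-right use order: z, v, y, z
typing: the term checks, with type B
all disciplines: ordered ✗; linear ✗; affine ✗; relevant ✓; unrestricted ✓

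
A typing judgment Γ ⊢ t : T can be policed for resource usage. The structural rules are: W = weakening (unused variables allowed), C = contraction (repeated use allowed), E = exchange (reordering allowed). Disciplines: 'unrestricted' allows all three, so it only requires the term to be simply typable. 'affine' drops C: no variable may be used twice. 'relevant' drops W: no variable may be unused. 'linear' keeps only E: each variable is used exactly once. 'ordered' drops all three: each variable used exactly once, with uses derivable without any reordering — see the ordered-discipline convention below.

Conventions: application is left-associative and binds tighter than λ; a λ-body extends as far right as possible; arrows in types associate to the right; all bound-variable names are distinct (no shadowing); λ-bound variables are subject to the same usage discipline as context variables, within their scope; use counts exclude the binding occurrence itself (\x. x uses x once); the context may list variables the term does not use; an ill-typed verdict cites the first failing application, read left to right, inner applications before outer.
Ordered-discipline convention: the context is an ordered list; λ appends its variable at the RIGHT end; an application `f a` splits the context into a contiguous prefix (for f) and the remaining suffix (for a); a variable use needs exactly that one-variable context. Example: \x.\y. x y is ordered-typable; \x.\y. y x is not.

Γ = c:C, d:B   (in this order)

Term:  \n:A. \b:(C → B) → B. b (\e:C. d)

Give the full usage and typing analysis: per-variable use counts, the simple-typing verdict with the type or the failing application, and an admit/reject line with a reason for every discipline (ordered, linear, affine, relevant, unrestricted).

counts: c: 0×; d: 1×; n [bound]: 0×; b [bound]: 1×; e [bound]: 0×
left-to-right use order: b, d
typing: well-typed — term : A → ((C → B) → B) → B
ordered: ✗ — needs weakening: c, n, e unused
linear: ✗ — needs weakening: c, n, e unused
affine: ✓ — none of c, d, n, b, e used more than once
relevant: ✗ — needs weakening: c, n, e unused
unrestricted: ✓ — typability at A → ((C → B) → B) → B is all that's needed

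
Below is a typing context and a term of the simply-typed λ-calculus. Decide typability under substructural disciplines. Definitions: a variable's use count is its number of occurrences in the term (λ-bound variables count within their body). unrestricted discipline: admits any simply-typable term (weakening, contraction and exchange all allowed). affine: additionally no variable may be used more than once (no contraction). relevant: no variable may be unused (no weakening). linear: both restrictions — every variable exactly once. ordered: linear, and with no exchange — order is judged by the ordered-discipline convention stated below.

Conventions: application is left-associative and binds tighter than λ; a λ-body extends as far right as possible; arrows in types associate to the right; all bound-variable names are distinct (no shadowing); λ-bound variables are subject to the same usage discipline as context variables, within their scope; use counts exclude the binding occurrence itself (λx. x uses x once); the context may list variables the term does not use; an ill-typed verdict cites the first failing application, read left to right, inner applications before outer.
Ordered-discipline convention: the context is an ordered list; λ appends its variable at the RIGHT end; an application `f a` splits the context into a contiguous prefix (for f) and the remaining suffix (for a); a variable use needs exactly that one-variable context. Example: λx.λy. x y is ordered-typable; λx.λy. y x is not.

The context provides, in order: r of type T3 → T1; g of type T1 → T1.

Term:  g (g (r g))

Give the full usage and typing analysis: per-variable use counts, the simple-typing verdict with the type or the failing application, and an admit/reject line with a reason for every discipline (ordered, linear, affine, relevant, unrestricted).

usage: r: 1, g: 3
use order (left to right): g, g, r, g
typing: ill-typed: an argument T1 → T1 mismatches the expected T3
ordered: ✗ — not simply typable
linear: ✗ — fails simple typing
affine: ✗ — a type mismatch blocks all five
relevant: ✗ — the type mismatch rejects it
unrestricted: ✗ — not simply typable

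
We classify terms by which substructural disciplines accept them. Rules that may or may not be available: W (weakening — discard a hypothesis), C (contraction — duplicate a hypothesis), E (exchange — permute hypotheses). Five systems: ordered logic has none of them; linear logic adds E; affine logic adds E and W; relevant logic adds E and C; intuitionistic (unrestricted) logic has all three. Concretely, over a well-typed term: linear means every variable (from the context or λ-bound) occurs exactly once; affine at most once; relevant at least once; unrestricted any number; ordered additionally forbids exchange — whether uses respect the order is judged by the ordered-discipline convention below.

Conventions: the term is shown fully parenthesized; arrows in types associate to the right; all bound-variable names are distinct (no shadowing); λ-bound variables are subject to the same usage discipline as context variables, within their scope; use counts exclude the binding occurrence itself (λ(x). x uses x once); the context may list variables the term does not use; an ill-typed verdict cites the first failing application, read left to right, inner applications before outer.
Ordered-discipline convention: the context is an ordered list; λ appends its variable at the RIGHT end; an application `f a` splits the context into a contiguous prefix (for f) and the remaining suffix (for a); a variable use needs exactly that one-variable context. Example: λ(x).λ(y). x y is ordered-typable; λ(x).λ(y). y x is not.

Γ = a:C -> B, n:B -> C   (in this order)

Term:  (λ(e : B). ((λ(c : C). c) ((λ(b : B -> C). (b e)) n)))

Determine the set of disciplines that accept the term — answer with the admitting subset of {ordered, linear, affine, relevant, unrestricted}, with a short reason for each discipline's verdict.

admitting disciplines: affine, unrestricted
counts: a=0, n=1, e [bound]=1, c [bound]=1, b [bound]=1
order of uses: c, b, e, n
typing: ✓ — B -> C
ordered: ✗, unused: a — weakening required
linear: ✗, unused: a — weakening required
affine: ✓, no duplicate uses among a, n, e, c, b
relevant: ✗, unused: a — weakening required
unrestricted: ✓, typability at B -> C is all that's needed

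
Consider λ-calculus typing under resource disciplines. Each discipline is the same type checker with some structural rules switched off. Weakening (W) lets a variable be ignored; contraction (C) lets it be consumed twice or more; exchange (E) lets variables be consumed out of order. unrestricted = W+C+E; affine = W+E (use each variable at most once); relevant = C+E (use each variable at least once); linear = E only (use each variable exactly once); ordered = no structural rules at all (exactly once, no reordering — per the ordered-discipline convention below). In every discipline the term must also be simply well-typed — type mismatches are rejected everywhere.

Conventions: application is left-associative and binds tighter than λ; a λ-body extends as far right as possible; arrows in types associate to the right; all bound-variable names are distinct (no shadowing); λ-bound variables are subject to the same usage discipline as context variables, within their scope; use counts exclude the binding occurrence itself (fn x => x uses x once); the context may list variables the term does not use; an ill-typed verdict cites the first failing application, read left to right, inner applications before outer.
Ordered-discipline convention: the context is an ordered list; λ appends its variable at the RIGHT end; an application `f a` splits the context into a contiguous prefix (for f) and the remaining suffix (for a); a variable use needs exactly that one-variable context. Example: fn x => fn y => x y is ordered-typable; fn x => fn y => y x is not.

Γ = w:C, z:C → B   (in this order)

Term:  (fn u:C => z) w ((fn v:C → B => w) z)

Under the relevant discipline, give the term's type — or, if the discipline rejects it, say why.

not well-typed under relevant — u, v left unused
counts: w: 2, z: 2, u [bound]: 0, v [bound]: 0
left-to-right use order: z, w, w, z
typing: the term checks, with type B
all disciplines: ordered ✗ · linear ✗ · affine ✗ · relevant ✗ · unrestricted ✓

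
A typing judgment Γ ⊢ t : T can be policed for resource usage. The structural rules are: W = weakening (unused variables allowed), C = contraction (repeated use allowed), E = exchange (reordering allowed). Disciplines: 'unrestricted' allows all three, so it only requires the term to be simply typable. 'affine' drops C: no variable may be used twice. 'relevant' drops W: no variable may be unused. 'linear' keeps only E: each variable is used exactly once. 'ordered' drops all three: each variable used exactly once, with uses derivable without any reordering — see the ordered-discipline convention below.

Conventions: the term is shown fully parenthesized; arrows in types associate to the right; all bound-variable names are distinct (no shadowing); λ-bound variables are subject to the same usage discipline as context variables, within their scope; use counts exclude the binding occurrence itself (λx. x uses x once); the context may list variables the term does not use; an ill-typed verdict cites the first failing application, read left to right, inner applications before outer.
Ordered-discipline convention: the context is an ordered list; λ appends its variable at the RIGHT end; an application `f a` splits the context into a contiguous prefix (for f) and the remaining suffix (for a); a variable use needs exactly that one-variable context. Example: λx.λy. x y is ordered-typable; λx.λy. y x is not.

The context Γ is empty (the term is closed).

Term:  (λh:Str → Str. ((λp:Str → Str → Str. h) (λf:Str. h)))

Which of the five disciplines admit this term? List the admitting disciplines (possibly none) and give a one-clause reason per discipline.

admitting disciplines: unrestricted
counts: h [bound]: 2; p [bound]: 0; f [bound]: 0
use order (left to right): h, h
typing: well-typed at (Str → Str) → Str → Str
ordered: ✗, repeated use of h ×2; unused: p, f — weakening required
linear: ✗, repeated use of h ×2; unused: p, f — weakening required
affine: ✗, repeated use of h ×2
relevant: ✗, unused: p, f — weakening required
unrestricted: ✓, type-checks ((Str → Str) → Str → Str) and nothing is barred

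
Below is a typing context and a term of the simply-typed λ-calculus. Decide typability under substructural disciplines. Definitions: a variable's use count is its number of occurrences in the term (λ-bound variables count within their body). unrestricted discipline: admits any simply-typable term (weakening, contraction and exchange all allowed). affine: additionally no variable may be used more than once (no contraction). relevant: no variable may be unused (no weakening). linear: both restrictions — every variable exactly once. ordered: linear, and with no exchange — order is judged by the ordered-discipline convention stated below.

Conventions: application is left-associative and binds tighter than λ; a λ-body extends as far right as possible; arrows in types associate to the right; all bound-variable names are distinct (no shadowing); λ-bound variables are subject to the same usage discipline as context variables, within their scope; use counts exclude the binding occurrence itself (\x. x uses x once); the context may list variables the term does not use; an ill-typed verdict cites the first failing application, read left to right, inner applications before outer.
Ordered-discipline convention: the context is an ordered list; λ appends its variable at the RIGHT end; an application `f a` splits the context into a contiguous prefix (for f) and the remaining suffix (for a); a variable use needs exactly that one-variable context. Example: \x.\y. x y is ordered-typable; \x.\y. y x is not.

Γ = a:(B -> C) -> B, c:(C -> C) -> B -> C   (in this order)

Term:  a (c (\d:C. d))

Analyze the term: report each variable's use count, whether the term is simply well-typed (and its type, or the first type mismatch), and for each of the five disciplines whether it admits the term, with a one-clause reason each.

variable uses: a=1; c=1; d (λ-bound)=1
order of uses: a, c, d
typing: ✓ — B
ordered: ✓ — one use each (a, c, d); ordered split holds
linear: ✓ — each of a, c, d used exactly once
affine: ✓ — at most one use each (a, c, d)
relevant: ✓ — none of a, c, d goes unused
unrestricted: ✓ — simply typable at B; W, C, E all held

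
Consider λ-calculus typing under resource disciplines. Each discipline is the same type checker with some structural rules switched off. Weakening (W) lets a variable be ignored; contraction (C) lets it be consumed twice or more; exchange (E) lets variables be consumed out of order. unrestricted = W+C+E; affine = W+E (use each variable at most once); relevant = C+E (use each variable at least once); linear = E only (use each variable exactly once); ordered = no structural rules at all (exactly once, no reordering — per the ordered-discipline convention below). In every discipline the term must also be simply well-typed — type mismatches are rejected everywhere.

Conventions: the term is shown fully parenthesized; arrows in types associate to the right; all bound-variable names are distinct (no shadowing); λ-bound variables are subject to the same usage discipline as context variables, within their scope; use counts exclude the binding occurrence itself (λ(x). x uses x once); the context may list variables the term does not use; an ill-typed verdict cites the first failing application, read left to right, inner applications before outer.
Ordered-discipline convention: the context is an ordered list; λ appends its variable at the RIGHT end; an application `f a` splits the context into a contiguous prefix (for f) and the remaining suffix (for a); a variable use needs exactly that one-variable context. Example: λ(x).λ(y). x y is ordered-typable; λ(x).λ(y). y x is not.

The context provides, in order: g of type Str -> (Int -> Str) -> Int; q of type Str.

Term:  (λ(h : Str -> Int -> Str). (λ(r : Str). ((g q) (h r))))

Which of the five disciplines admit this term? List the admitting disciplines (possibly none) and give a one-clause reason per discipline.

accepted by: ordered, linear, affine, relevant, unrestricted
variable uses: g: 1, q: 1, h [bound]: 1, r [bound]: 1
left-to-right use order: g, q, h, r
typing: well-typed at (Str -> Int -> Str) -> Str -> Int
ordered: ✓, g, q, h, r: once each, no exchange needed
linear: ✓, each of g, q, h, r used exactly once
affine: ✓, g, q, h, r: no repeats, contraction unneeded
relevant: ✓, g, q, h, r: all used, weakening unneeded
unrestricted: ✓, type-checks ((Str -> Int -> Str) -> Str -> Int) and nothing is barred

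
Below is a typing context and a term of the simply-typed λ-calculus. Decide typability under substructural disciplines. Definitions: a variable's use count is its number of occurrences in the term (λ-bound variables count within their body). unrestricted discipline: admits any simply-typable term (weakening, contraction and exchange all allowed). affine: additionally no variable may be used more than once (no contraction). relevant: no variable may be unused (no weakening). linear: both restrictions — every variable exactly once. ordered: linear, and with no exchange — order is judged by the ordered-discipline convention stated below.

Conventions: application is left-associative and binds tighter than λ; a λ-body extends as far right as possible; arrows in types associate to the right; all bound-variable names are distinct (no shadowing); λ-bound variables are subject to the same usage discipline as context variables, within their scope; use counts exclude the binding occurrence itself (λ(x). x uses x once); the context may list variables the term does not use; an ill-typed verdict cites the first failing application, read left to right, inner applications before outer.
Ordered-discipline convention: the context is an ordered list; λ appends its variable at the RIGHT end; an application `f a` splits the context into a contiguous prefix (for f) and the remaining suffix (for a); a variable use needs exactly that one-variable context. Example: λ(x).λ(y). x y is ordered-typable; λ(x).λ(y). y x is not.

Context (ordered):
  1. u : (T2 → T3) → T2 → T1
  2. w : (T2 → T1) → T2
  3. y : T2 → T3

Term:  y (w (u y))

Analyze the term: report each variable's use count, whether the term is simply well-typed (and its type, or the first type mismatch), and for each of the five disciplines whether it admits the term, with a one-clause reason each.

variable uses: u: 1×, w: 1×, y: 2×
left-to-right use order: y, w, u, y
typing: well-typed — term : T3
ordered: ✗ — repeated use of y ×2
linear: ✗ — repeated use of y ×2
affine: ✗ — repeated use of y ×2
relevant: ✓ — none of u, w, y goes unused
unrestricted: ✓ — type-checks (T3) and nothing is barred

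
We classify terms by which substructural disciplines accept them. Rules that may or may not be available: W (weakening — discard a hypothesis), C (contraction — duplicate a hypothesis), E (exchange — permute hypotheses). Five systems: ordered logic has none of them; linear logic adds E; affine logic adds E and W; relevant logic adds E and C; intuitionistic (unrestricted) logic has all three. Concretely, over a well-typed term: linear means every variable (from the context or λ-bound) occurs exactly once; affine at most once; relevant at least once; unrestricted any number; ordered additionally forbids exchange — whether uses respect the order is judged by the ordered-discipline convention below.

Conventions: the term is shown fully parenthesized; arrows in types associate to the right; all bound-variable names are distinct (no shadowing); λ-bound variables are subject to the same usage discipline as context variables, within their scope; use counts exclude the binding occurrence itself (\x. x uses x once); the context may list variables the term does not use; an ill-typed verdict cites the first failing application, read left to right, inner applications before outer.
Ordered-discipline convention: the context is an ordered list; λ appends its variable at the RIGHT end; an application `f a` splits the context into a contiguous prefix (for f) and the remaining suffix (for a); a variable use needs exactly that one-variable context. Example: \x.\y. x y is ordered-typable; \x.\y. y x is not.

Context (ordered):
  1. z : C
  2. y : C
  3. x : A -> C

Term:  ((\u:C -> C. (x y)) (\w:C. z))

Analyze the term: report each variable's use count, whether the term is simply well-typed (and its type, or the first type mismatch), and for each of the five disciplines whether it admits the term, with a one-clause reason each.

variable uses: z: 1×; y: 1×; x: 1×; u [bound]: 0×; w [bound]: 0×
order of uses: x, y, z
typing: ill-typed: argument of type C where A is required
ordered ✗ (the type mismatch rejects it)
linear ✗ (not simply typable)
affine ✗ (fails simple typing)
relevant ✗ (a type mismatch blocks all five)
unrestricted ✗ (the type mismatch rejects it)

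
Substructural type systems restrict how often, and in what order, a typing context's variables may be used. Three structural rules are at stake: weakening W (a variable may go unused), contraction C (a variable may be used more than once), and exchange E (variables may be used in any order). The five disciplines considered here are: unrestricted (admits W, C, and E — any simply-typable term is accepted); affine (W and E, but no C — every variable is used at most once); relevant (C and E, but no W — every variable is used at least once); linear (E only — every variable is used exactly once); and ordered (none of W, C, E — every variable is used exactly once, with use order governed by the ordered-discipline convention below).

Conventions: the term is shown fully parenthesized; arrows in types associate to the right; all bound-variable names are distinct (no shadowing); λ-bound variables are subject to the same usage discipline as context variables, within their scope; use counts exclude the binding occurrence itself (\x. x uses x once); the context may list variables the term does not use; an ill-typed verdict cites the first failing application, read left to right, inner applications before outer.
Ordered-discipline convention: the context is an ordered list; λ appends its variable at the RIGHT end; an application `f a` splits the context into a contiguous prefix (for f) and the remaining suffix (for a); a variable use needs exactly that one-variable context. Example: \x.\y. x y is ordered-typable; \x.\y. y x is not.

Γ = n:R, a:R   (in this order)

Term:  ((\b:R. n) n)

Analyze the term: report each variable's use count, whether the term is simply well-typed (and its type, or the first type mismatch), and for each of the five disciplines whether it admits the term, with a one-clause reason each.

variable uses: n: 2×, a: 0×, b (bound): 0×
use order (left to right): n, n
typing: ✓ — R
ordered: ✗, uses contraction: n ×2; needs weakening: a, b unused
linear: ✗, uses contraction: n ×2; needs weakening: a, b unused
affine: ✗, uses contraction: n ×2
relevant: ✗, needs weakening: a, b unused
unrestricted: ✓, typability at R is all that's needed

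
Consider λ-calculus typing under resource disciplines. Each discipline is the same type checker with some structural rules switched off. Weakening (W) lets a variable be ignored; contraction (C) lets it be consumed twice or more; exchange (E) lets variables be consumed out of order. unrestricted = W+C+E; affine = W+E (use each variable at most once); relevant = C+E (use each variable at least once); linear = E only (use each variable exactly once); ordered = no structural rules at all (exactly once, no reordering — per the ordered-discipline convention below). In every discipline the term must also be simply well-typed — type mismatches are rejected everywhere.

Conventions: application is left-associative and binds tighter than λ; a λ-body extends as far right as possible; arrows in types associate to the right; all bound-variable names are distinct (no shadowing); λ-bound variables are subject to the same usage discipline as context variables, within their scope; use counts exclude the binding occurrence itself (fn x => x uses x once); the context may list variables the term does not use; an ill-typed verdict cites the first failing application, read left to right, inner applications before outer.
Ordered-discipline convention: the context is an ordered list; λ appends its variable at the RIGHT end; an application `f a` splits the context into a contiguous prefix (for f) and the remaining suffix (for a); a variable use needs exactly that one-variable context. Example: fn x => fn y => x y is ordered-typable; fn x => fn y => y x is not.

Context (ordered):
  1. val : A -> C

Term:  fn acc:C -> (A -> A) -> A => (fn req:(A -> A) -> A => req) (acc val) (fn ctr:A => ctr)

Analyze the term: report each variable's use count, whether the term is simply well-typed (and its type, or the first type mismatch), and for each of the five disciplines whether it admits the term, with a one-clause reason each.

use counts: val ×1; acc (bound) ×1; req (bound) ×1; ctr (bound) ×1
use order (left to right): req, acc, val, ctr
typing: ill-typed: an application expects C but receives A -> C
ordered ✗ (a type mismatch blocks all five)
linear ✗ (the type mismatch rejects it)
affine ✗ (not simply typable)
relevant ✗ (fails simple typing)
unrestricted ✗ (a type mismatch blocks all five)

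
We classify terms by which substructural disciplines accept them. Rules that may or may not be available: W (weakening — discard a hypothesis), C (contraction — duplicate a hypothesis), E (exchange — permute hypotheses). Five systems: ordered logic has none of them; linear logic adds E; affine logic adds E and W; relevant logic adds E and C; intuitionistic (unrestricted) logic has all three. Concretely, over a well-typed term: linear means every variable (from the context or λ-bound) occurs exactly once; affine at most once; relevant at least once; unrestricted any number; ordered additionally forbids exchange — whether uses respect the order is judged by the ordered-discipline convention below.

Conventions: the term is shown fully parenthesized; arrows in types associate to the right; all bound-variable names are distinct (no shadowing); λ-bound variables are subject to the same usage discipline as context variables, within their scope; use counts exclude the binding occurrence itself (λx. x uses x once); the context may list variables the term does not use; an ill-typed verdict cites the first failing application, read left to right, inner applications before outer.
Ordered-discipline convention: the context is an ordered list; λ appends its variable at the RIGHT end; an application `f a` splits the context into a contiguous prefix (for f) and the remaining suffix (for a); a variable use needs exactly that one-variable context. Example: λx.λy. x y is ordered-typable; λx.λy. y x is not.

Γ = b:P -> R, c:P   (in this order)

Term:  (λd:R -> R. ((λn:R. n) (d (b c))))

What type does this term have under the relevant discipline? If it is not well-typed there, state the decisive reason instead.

term : (R -> R) -> R
counts: b ×1; c ×1; d (λ-bound) ×1; n (λ-bound) ×1
use order (left to right): n, d, b, c
typing: ✓ — (R -> R) -> R
summary: ordered ✗ | linear ✓ | affine ✓ | relevant ✓ | unrestricted ✓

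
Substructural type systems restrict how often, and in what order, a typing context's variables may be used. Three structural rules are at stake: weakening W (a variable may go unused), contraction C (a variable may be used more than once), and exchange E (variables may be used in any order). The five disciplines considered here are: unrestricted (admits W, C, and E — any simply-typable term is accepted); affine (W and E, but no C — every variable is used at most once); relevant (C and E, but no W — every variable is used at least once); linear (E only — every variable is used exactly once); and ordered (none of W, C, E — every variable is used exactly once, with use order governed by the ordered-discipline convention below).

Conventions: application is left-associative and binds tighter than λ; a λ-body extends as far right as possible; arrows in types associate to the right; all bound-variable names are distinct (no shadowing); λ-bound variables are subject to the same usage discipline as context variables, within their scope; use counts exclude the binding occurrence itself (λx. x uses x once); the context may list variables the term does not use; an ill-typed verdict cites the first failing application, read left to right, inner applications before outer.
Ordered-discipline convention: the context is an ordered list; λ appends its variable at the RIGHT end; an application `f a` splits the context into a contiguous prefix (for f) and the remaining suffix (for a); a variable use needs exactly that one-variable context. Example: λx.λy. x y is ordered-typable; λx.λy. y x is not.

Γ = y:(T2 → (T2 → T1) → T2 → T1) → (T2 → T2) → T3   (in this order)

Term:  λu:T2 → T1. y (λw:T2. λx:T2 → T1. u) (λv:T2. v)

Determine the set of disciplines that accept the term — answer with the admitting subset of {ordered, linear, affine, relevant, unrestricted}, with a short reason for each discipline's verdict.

admitted by: affine, unrestricted
use counts: y: 1; u (λ-bound): 1; w (λ-bound): 0; x (λ-bound): 0; v (λ-bound): 1
uses in reading order: y, u, v
typing: well-typed — term : (T2 → T1) → T3
ordered: ✗, unused: w, x — weakening required
linear: ✗, unused: w, x — weakening required
affine: ✓, at most one use each (y, u, w, x, v)
relevant: ✗, unused: w, x — weakening required
unrestricted: ✓, well-typed at (T2 → T1) → T3; no restrictions here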